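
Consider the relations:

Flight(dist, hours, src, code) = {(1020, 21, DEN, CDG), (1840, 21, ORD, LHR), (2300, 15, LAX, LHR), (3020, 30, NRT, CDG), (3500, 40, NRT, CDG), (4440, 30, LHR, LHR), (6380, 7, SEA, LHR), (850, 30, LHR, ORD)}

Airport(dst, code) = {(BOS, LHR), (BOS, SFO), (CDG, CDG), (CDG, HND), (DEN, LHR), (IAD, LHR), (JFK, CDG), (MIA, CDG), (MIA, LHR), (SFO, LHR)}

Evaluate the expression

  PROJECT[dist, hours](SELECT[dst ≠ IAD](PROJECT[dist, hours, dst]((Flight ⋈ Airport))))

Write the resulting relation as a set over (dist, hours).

Joining Flight and Airport on code yields {(1020, 21, DEN, CDG, CDG), (1020, 21, DEN, CDG, JFK), (1020, 21, DEN, CDG, MIA), (1840, 21, ORD, LHR, BOS), (1840, 21, ORD, LHR, DEN), (1840, 21, ORD, LHR, IAD), (1840, 21, ORD, LHR, MIA), (1840, 21, ORD, LHR, SFO), (2300, 15, LAX, LHR, BOS), (2300, 15, LAX, LHR, DEN), (2300, 15, LAX, LHR, IAD), (2300, 15, LAX, LHR, MIA), (2300, 15, LAX, LHR, SFO), (3020, 30, NRT, CDG, CDG), (3020, 30, NRT, CDG, JFK), (3020, 30, NRT, CDG, MIA), (3500, 40, NRT, CDG, CDG), (3500, 40, NRT, CDG, JFK), (3500, 40, NRT, CDG, MIA), (4440, 30, LHR, LHR, BOS), (4440, 30, LHR, LHR, DEN), (4440, 30, LHR, LHR, IAD), (4440, 30, LHR, LHR, MIA), (4440, 30, LHR, LHR, SFO), (6380, 7, SEA, LHR, BOS), (6380, 7, SEA, LHR, DEN), (6380, 7, SEA, LHR, IAD), (6380, 7, SEA, LHR, MIA), (6380, 7, SEA, LHR, SFO)}.
Keep only column(s) dist, hours, dst: {(1020, 21, CDG), (1020, 21, JFK), (1020, 21, MIA), (1840, 21, BOS), (1840, 21, DEN), (1840, 21, IAD), (1840, 21, MIA), (1840, 21, SFO), (2300, 15, BOS), (2300, 15, DEN), (2300, 15, IAD), (2300, 15, MIA), (2300, 15, SFO), (3020, 30, CDG), (3020, 30, JFK), (3020, 30, MIA), (3500, 40, CDG), (3500, 40, JFK), (3500, 40, MIA), (4440, 30, BOS), (4440, 30, DEN), (4440, 30, IAD), (4440, 30, MIA), (4440, 30, SFO), (6380, 7, BOS), (6380, 7, DEN), (6380, 7, IAD), (6380, 7, MIA), (6380, 7, SFO)}
Selection dst ≠ IAD: {(1020, 21, CDG), (1020, 21, JFK), (1020, 21, MIA), (1840, 21, BOS), (1840, 21, DEN), (1840, 21, MIA), (1840, 21, SFO), (2300, 15, BOS), (2300, 15, DEN), (2300, 15, MIA), (2300, 15, SFO), (3020, 30, CDG), (3020, 30, JFK), (3020, 30, MIA), (3500, 40, CDG), (3500, 40, JFK), (3500, 40, MIA), (4440, 30, BOS), (4440, 30, DEN), (4440, 30, MIA), (4440, 30, SFO), (6380, 7, BOS), (6380, 7, DEN), (6380, 7, MIA), (6380, 7, SFO)}
Keep only column(s) dist, hours (18 duplicate(s) eliminated): {(1020, 21), (1840, 21), (2300, 15), (3020, 30), (3500, 40), (4440, 30), (6380, 7)}

{(1020, 21), (1840, 21), (2300, 15), (3020, 30), (3500, 40), (4440, 30), (6380, 7)}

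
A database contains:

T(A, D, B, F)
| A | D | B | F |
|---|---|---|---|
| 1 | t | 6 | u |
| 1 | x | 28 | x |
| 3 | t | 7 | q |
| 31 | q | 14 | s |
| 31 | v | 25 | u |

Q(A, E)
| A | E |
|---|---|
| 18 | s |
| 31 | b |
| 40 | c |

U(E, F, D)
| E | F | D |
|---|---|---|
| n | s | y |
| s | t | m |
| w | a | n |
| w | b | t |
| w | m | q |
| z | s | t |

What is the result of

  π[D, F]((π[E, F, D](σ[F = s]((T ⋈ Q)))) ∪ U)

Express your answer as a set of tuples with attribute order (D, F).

{(m, t), (n, a), (q, m), (q, s), (t, b), (t, s), (y, s)}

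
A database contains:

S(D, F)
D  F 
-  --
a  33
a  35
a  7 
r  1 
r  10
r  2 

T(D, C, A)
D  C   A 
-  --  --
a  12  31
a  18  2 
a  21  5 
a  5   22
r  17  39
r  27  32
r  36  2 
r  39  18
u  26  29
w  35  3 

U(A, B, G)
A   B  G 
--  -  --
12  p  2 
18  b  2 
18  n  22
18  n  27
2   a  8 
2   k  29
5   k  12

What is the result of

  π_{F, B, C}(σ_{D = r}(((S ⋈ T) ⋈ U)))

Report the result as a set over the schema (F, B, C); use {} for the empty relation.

Joining S and T on D yields {(a, 33, 12, 31), (a, 33, 18, 2), (a, 33, 21, 5), (a, 33, 5, 22), (a, 35, 12, 31), (a, 35, 18, 2), (a, 35, 21, 5), (a, 35, 5, 22), (a, 7, 12, 31), (a, 7, 18, 2), (a, 7, 21, 5), (a, 7, 5, 22), (r, 1, 17, 39), (r, 1, 27, 32), (r, 1, 36, 2), (r, 1, 39, 18), (r, 10, 17, 39), (r, 10, 27, 32), (r, 10, 36, 2), (r, 10, 39, 18), (r, 2, 17, 39), (r, 2, 27, 32), (r, 2, 36, 2), (r, 2, 39, 18)}.
Joining (S ⋈ T) and U on A yields {(a, 33, 18, 2, a, 8), (a, 33, 18, 2, k, 29), (a, 33, 21, 5, k, 12), (a, 35, 18, 2, a, 8), (a, 35, 18, 2, k, 29), (a, 35, 21, 5, k, 12), (a, 7, 18, 2, a, 8), (a, 7, 18, 2, k, 29), (a, 7, 21, 5, k, 12), (r, 1, 36, 2, a, 8), (r, 1, 36, 2, k, 29), (r, 1, 39, 18, b, 2), (r, 1, 39, 18, n, 22), (r, 1, 39, 18, n, 27), (r, 10, 36, 2, a, 8), (r, 10, 36, 2, k, 29), (r, 10, 39, 18, b, 2), (r, 10, 39, 18, n, 22), (r, 10, 39, 18, n, 27), (r, 2, 36, 2, a, 8), (r, 2, 36, 2, k, 29), (r, 2, 39, 18, b, 2), (r, 2, 39, 18, n, 22), (r, 2, 39, 18, n, 27)}.
σ[D = r]: keep tuples satisfying D = r → {(r, 1, 36, 2, a, 8), (r, 1, 36, 2, k, 29), (r, 1, 39, 18, b, 2), (r, 1, 39, 18, n, 22), (r, 1, 39, 18, n, 27), (r, 10, 36, 2, a, 8), (r, 10, 36, 2, k, 29), (r, 10, 39, 18, b, 2), (r, 10, 39, 18, n, 22), (r, 10, 39, 18, n, 27), (r, 2, 36, 2, a, 8), (r, 2, 36, 2, k, 29), (r, 2, 39, 18, b, 2), (r, 2, 39, 18, n, 22), (r, 2, 39, 18, n, 27)}
Keep only column(s) F, B, C (3 duplicate(s) eliminated): {(1, a, 36), (1, b, 39), (1, k, 36), (1, n, 39), (10, a, 36), (10, b, 39), (10, k, 36), (10, n, 39), (2, a, 36), (2, b, 39), (2, k, 36), (2, n, 39)}

{(1, a, 36), (1, b, 39), (1, k, 36), (1, n, 39), (10, a, 36), (10, b, 39), (10, k, 36), (10, n, 39), (2, a, 36), (2, b, 39), (2, k, 36), (2, n, 39)}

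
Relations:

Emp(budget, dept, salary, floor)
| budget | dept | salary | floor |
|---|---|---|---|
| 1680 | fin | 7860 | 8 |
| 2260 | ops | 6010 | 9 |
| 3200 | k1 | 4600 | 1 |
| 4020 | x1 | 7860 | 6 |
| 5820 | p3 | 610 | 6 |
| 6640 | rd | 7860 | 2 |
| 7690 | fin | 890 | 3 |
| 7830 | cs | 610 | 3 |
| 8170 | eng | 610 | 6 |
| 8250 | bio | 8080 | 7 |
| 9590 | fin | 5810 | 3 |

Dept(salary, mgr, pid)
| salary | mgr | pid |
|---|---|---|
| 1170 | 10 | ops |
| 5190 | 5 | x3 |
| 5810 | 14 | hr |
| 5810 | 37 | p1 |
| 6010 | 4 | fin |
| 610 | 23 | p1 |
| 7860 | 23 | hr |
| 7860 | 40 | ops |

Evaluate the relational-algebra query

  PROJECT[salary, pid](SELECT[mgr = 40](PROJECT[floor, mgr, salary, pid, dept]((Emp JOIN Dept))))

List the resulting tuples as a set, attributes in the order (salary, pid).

{(7860, ops)}

Natural join on salary: {(1680, fin, 7860, 8, 23, hr), (1680, fin, 7860, 8, 40, ops), (2260, ops, 6010, 9, 4, fin), (4020, x1, 7860, 6, 23, hr), (4020, x1, 7860, 6, 40, ops), (5820, p3, 610, 6, 23, p1), (6640, rd, 7860, 2, 23, hr), (6640, rd, 7860, 2, 40, ops), (7830, cs, 610, 3, 23, p1), (8170, eng, 610, 6, 23, p1), (9590, fin, 5810, 3, 14, hr), (9590, fin, 5810, 3, 37, p1)}
Projecting to floor, mgr, salary, pid, dept: {(2, 23, 7860, hr, rd), (2, 40, 7860, ops, rd), (3, 14, 5810, hr, fin), (3, 23, 610, p1, cs), (3, 37, 5810, p1, fin), (6, 23, 610, p1, eng), (6, 23, 610, p1, p3), (6, 23, 7860, hr, x1), (6, 40, 7860, ops, x1), (8, 23, 7860, hr, fin), (8, 40, 7860, ops, fin), (9, 4, 6010, fin, ops)}
Filtering on mgr = 40 leaves {(2, 40, 7860, ops, rd), (6, 40, 7860, ops, x1), (8, 40, 7860, ops, fin)}.
Projecting to salary, pid (2 duplicate(s) eliminated): {(7860, ops)}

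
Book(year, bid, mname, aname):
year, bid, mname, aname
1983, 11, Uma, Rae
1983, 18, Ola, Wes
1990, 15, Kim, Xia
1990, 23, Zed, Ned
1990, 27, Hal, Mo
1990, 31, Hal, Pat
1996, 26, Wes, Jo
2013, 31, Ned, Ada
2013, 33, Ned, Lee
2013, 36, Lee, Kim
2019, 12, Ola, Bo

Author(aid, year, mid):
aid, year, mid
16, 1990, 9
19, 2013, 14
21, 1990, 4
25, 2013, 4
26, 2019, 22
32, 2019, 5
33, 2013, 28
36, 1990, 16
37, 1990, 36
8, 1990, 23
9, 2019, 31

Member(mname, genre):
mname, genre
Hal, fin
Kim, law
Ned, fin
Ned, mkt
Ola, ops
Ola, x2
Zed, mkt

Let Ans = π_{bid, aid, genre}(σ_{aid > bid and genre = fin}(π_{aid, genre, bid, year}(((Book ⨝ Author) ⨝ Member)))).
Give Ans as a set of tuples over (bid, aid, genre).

{(27, 36, fin), (27, 37, fin), (31, 33, fin), (31, 36, fin), (31, 37, fin)}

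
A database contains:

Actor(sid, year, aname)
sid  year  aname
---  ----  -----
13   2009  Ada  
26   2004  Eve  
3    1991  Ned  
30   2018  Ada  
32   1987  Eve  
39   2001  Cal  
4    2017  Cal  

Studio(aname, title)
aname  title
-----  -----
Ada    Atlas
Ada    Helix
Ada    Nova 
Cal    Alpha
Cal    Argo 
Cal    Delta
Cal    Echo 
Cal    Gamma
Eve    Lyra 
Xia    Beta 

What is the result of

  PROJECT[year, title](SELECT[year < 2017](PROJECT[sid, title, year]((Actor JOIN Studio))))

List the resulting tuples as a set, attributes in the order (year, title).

Actor ⋈ Studio (natural join on aname): {(13, 2009, Ada, Atlas), (13, 2009, Ada, Helix), (13, 2009, Ada, Nova), (26, 2004, Eve, Lyra), (30, 2018, Ada, Atlas), (30, 2018, Ada, Helix), (30, 2018, Ada, Nova), (32, 1987, Eve, Lyra), (39, 2001, Cal, Alpha), (39, 2001, Cal, Argo), (39, 2001, Cal, Delta), (39, 2001, Cal, Echo), (39, 2001, Cal, Gamma), (4, 2017, Cal, Alpha), (4, 2017, Cal, Argo), (4, 2017, Cal, Delta), (4, 2017, Cal, Echo), (4, 2017, Cal, Gamma)}
Keep only column(s) sid, title, year: {(13, Atlas, 2009), (13, Helix, 2009), (13, Nova, 2009), (26, Lyra, 2004), (30, Atlas, 2018), (30, Helix, 2018), (30, Nova, 2018), (32, Lyra, 1987), (39, Alpha, 2001), (39, Argo, 2001), (39, Delta, 2001), (39, Echo, 2001), (39, Gamma, 2001), (4, Alpha, 2017), (4, Argo, 2017), (4, Delta, 2017), (4, Echo, 2017), (4, Gamma, 2017)}
σ[year < 2017]: keep tuples satisfying year < 2017 → {(13, Atlas, 2009), (13, Helix, 2009), (13, Nova, 2009), (26, Lyra, 2004), (32, Lyra, 1987), (39, Alpha, 2001), (39, Argo, 2001), (39, Delta, 2001), (39, Echo, 2001), (39, Gamma, 2001)}
Keep only column(s) year, title: {(1987, Lyra), (2001, Alpha), (2001, Argo), (2001, Delta), (2001, Echo), (2001, Gamma), (2004, Lyra), (2009, Atlas), (2009, Helix), (2009, Nova)}

{(1987, Lyra), (2001, Alpha), (2001, Argo), (2001, Delta), (2001, Echo), (2001, Gamma), (2004, Lyra), (2009, Atlas), (2009, Helix), (2009, Nova)}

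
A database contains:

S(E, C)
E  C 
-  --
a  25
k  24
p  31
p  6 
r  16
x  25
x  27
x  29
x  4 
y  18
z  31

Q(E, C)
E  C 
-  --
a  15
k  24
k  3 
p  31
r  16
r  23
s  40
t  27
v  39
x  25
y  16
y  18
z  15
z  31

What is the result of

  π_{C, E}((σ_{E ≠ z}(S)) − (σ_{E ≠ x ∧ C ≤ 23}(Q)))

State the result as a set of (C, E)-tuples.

Apply σ_{E ≠ z}; surviving tuples: {(a, 25), (k, 24), (p, 31), (p, 6), (r, 16), (x, 25), (x, 27), (x, 29), (x, 4), (y, 18)}
Apply σ_{E ≠ x ∧ C ≤ 23}; surviving tuples: {(a, 15), (k, 3), (r, 16), (r, 23), (y, 16), (y, 18), (z, 15)}
Taking the difference: {(a, 25), (k, 24), (p, 31), (p, 6), (x, 25), (x, 27), (x, 29), (x, 4)}
Projecting to C, E: {(24, k), (25, a), (25, x), (27, x), (29, x), (31, p), (4, x), (6, p)}

{(24, k), (25, a), (25, x), (27, x), (29, x), (31, p), (4, x), (6, p)}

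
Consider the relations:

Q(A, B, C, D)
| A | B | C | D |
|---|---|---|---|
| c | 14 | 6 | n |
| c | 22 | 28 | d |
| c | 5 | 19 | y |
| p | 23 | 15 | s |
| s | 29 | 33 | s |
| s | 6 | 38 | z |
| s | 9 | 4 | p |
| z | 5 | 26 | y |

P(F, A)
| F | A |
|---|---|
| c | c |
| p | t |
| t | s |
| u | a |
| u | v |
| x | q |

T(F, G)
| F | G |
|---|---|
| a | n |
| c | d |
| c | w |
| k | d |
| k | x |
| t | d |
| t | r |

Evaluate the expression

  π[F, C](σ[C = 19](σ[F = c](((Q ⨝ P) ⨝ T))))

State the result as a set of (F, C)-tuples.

{(c, 19)}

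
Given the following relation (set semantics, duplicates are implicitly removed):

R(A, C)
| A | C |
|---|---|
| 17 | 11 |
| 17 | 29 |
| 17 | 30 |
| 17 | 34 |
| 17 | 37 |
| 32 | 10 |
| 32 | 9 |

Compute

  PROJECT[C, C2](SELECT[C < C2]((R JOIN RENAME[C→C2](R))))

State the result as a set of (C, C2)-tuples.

{(11, 29), (11, 30), (11, 34), (11, 37), (29, 30), (29, 34), (29, 37), (30, 34), (30, 37), (34, 37), (9, 10)}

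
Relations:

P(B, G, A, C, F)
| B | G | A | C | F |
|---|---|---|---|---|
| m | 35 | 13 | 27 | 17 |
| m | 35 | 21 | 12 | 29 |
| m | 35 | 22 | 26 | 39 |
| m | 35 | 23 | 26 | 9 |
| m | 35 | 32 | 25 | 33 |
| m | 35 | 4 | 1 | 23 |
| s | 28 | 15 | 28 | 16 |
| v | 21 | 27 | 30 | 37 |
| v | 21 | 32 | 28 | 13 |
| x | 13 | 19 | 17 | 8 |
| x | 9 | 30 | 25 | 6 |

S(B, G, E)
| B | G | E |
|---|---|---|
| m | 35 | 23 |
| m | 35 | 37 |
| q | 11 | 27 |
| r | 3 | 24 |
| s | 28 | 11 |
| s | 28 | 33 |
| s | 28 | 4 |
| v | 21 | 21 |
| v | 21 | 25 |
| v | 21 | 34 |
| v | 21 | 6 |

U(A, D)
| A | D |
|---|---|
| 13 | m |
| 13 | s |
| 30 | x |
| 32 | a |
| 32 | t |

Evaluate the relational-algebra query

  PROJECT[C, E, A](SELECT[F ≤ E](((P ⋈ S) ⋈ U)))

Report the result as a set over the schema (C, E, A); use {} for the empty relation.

{(25, 37, 32), (27, 23, 13), (27, 37, 13), (28, 21, 32), (28, 25, 32), (28, 34, 32)}

Joining P and S on B, G yields {(m, 35, 13, 27, 17, 23), (m, 35, 13, 27, 17, 37), (m, 35, 21, 12, 29, 23), (m, 35, 21, 12, 29, 37), (m, 35, 22, 26, 39, 23), (m, 35, 22, 26, 39, 37), (m, 35, 23, 26, 9, 23), (m, 35, 23, 26, 9, 37), (m, 35, 32, 25, 33, 23), (m, 35, 32, 25, 33, 37), (m, 35, 4, 1, 23, 23), (m, 35, 4, 1, 23, 37), (s, 28, 15, 28, 16, 11), (s, 28, 15, 28, 16, 33), (s, 28, 15, 28, 16, 4), (v, 21, 27, 30, 37, 21), (v, 21, 27, 30, 37, 25), (v, 21, 27, 30, 37, 34), (v, 21, 27, 30, 37, 6), (v, 21, 32, 28, 13, 21), (v, 21, 32, 28, 13, 25), (v, 21, 32, 28, 13, 34), (v, 21, 32, 28, 13, 6)}.
Joining (P ⋈ S) and U on A yields {(m, 35, 13, 27, 17, 23, m), (m, 35, 13, 27, 17, 23, s), (m, 35, 13, 27, 17, 37, m), (m, 35, 13, 27, 17, 37, s), (m, 35, 32, 25, 33, 23, a), (m, 35, 32, 25, 33, 23, t), (m, 35, 32, 25, 33, 37, a), (m, 35, 32, 25, 33, 37, t), (v, 21, 32, 28, 13, 21, a), (v, 21, 32, 28, 13, 21, t), (v, 21, 32, 28, 13, 25, a), (v, 21, 32, 28, 13, 25, t), (v, 21, 32, 28, 13, 34, a), (v, 21, 32, 28, 13, 34, t), (v, 21, 32, 28, 13, 6, a), (v, 21, 32, 28, 13, 6, t)}.
Filtering on F ≤ E leaves {(m, 35, 13, 27, 17, 23, m), (m, 35, 13, 27, 17, 23, s), (m, 35, 13, 27, 17, 37, m), (m, 35, 13, 27, 17, 37, s), (m, 35, 32, 25, 33, 37, a), (m, 35, 32, 25, 33, 37, t), (v, 21, 32, 28, 13, 21, a), (v, 21, 32, 28, 13, 21, t), (v, 21, 32, 28, 13, 25, a), (v, 21, 32, 28, 13, 25, t), (v, 21, 32, 28, 13, 34, a), (v, 21, 32, 28, 13, 34, t)}.
π[C, E, A]: project onto (C, E, A) (6 duplicate(s) eliminated) → {(25, 37, 32), (27, 23, 13), (27, 37, 13), (28, 21, 32), (28, 25, 32), (28, 34, 32)}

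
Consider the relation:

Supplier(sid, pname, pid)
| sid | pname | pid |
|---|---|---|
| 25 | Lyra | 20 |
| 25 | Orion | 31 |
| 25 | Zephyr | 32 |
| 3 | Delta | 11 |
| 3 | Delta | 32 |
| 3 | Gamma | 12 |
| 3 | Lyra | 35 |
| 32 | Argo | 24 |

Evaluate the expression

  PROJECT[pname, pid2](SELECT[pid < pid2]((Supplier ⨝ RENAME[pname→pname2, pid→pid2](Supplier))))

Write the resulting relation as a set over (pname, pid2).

{(Delta, 12), (Delta, 32), (Delta, 35), (Gamma, 32), (Gamma, 35), (Lyra, 31), (Lyra, 32), (Orion, 32)}

ρ[pname→pname2, pid→pid2]: schema becomes (sid, pname2, pid2); tuples unchanged.
Joining Supplier and RENAME[pname→pname2, pid→pid2](Supplier) on sid yields {(25, Lyra, 20, Lyra, 20), (25, Lyra, 20, Orion, 31), (25, Lyra, 20, Zephyr, 32), (25, Orion, 31, Lyra, 20), (25, Orion, 31, Orion, 31), (25, Orion, 31, Zephyr, 32), (25, Zephyr, 32, Lyra, 20), (25, Zephyr, 32, Orion, 31), (25, Zephyr, 32, Zephyr, 32), (3, Delta, 11, Delta, 11), (3, Delta, 11, Delta, 32), (3, Delta, 11, Gamma, 12), (3, Delta, 11, Lyra, 35), (3, Delta, 32, Delta, 11), (3, Delta, 32, Delta, 32), (3, Delta, 32, Gamma, 12), (3, Delta, 32, Lyra, 35), (3, Gamma, 12, Delta, 11), (3, Gamma, 12, Delta, 32), (3, Gamma, 12, Gamma, 12), (3, Gamma, 12, Lyra, 35), (3, Lyra, 35, Delta, 11), (3, Lyra, 35, Delta, 32), (3, Lyra, 35, Gamma, 12), (3, Lyra, 35, Lyra, 35), (32, Argo, 24, Argo, 24)}.
σ[pid < pid2]: keep tuples satisfying pid < pid2 → {(25, Lyra, 20, Orion, 31), (25, Lyra, 20, Zephyr, 32), (25, Orion, 31, Zephyr, 32), (3, Delta, 11, Delta, 32), (3, Delta, 11, Gamma, 12), (3, Delta, 11, Lyra, 35), (3, Delta, 32, Lyra, 35), (3, Gamma, 12, Delta, 32), (3, Gamma, 12, Lyra, 35)}
π[pname, pid2]: project onto (pname, pid2) (1 duplicate(s) eliminated) → {(Delta, 12), (Delta, 32), (Delta, 35), (Gamma, 32), (Gamma, 35), (Lyra, 31), (Lyra, 32), (Orion, 32)}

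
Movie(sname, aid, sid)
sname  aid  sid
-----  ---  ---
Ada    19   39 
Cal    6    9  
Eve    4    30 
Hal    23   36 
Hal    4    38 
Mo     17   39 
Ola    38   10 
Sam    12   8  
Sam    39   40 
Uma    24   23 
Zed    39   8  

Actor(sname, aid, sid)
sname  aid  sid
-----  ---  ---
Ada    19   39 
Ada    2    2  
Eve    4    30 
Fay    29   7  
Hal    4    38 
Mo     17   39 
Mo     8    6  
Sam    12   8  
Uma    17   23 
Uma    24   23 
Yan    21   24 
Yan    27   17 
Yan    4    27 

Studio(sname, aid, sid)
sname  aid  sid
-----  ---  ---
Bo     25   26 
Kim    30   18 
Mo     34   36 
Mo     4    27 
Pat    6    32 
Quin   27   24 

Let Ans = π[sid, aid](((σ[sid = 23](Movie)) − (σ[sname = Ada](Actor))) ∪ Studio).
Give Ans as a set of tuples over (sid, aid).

{(18, 30), (23, 24), (24, 27), (26, 25), (27, 4), (32, 6), (36, 34)}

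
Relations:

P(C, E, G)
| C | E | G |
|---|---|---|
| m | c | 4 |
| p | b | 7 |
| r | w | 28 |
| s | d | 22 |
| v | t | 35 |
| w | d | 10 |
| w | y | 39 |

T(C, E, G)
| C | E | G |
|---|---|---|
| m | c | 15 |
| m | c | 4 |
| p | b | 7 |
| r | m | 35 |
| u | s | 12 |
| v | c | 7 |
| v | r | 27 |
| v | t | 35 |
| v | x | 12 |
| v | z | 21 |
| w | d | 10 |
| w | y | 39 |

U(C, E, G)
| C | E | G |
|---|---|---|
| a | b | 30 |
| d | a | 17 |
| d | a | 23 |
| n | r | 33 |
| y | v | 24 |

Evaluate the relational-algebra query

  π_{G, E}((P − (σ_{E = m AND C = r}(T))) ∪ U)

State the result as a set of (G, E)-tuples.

{(10, d), (17, a), (22, d), (23, a), (24, v), (28, w), (30, b), (33, r), (35, t), (39, y), (4, c), (7, b)}

σ[E = m AND C = r]: keep tuples satisfying E = m AND C = r → {(r, m, 35)}
Set difference of the two operands is {(m, c, 4), (p, b, 7), (r, w, 28), (s, d, 22), (v, t, 35), (w, d, 10), (w, y, 39)}.
Set union of the two operands is {(a, b, 30), (d, a, 17), (d, a, 23), (m, c, 4), (n, r, 33), (p, b, 7), (r, w, 28), (s, d, 22), (v, t, 35), (w, d, 10), (w, y, 39), (y, v, 24)}.
Projecting to G, E: {(10, d), (17, a), (22, d), (23, a), (24, v), (28, w), (30, b), (33, r), (35, t), (39, y), (4, c), (7, b)}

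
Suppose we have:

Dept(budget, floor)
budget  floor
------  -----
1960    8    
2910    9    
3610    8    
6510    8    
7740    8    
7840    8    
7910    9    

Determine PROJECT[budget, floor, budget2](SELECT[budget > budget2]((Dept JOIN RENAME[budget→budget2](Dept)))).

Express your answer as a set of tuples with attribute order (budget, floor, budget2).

ρ[budget→budget2]: schema becomes (budget2, floor); tuples unchanged.
Natural join on floor: {(1960, 8, 1960), (1960, 8, 3610), (1960, 8, 6510), (1960, 8, 7740), (1960, 8, 7840), (2910, 9, 2910), (2910, 9, 7910), (3610, 8, 1960), (3610, 8, 3610), (3610, 8, 6510), (3610, 8, 7740), (3610, 8, 7840), (6510, 8, 1960), (6510, 8, 3610), (6510, 8, 6510), (6510, 8, 7740), (6510, 8, 7840), (7740, 8, 1960), (7740, 8, 3610), (7740, 8, 6510), (7740, 8, 7740), (7740, 8, 7840), (7840, 8, 1960), (7840, 8, 3610), (7840, 8, 6510), (7840, 8, 7740), (7840, 8, 7840), (7910, 9, 2910), (7910, 9, 7910)}
Apply σ_{budget > budget2}; surviving tuples: {(3610, 8, 1960), (6510, 8, 1960), (6510, 8, 3610), (7740, 8, 1960), (7740, 8, 3610), (7740, 8, 6510), (7840, 8, 1960), (7840, 8, 3610), (7840, 8, 6510), (7840, 8, 7740), (7910, 9, 2910)}
π_{budget, floor, budget2} gives {(3610, 8, 1960), (6510, 8, 1960), (6510, 8, 3610), (7740, 8, 1960), (7740, 8, 3610), (7740, 8, 6510), (7840, 8, 1960), (7840, 8, 3610), (7840, 8, 6510), (7840, 8, 7740), (7910, 9, 2910)}.

{(3610, 8, 1960), (6510, 8, 1960), (6510, 8, 3610), (7740, 8, 1960), (7740, 8, 3610), (7740, 8, 6510), (7840, 8, 1960), (7840, 8, 3610), (7840, 8, 6510), (7840, 8, 7740), (7910, 9, 2910)}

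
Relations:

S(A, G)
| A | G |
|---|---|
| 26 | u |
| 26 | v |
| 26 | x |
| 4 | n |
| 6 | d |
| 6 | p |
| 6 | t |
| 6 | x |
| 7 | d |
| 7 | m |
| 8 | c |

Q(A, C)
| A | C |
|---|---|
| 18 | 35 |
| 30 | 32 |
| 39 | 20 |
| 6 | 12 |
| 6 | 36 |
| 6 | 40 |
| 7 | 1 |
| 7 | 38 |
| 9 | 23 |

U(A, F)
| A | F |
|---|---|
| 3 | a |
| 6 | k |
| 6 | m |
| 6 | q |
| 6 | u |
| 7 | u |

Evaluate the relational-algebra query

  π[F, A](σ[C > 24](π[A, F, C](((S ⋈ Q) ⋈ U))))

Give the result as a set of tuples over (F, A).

{(k, 6), (m, 6), (q, 6), (u, 6), (u, 7)}

Natural join on A: {(6, d, 12), (6, d, 36), (6, d, 40), (6, p, 12), (6, p, 36), (6, p, 40), (6, t, 12), (6, t, 36), (6, t, 40), (6, x, 12), (6, x, 36), (6, x, 40), (7, d, 1), (7, d, 38), (7, m, 1), (7, m, 38)}
Natural join on A: {(6, d, 12, k), (6, d, 12, m), (6, d, 12, q), (6, d, 12, u), (6, d, 36, k), (6, d, 36, m), (6, d, 36, q), (6, d, 36, u), (6, d, 40, k), (6, d, 40, m), (6, d, 40, q), (6, d, 40, u), (6, p, 12, k), (6, p, 12, m), (6, p, 12, q), (6, p, 12, u), (6, p, 36, k), (6, p, 36, m), (6, p, 36, q), (6, p, 36, u), (6, p, 40, k), (6, p, 40, m), (6, p, 40, q), (6, p, 40, u), (6, t, 12, k), (6, t, 12, m), (6, t, 12, q), (6, t, 12, u), (6, t, 36, k), (6, t, 36, m), (6, t, 36, q), (6, t, 36, u), (6, t, 40, k), (6, t, 40, m), (6, t, 40, q), (6, t, 40, u), (6, x, 12, k), (6, x, 12, m), (6, x, 12, q), (6, x, 12, u), (6, x, 36, k), (6, x, 36, m), (6, x, 36, q), (6, x, 36, u), (6, x, 40, k), (6, x, 40, m), (6, x, 40, q), (6, x, 40, u), (7, d, 1, u), (7, d, 38, u), (7, m, 1, u), (7, m, 38, u)}
Keep only column(s) A, F, C (38 duplicate(s) eliminated): {(6, k, 12), (6, k, 36), (6, k, 40), (6, m, 12), (6, m, 36), (6, m, 40), (6, q, 12), (6, q, 36), (6, q, 40), (6, u, 12), (6, u, 36), (6, u, 40), (7, u, 1), (7, u, 38)}
Selection C > 24: {(6, k, 36), (6, k, 40), (6, m, 36), (6, m, 40), (6, q, 36), (6, q, 40), (6, u, 36), (6, u, 40), (7, u, 38)}
Keep only column(s) F, A (4 duplicate(s) eliminated): {(k, 6), (m, 6), (q, 6), (u, 6), (u, 7)}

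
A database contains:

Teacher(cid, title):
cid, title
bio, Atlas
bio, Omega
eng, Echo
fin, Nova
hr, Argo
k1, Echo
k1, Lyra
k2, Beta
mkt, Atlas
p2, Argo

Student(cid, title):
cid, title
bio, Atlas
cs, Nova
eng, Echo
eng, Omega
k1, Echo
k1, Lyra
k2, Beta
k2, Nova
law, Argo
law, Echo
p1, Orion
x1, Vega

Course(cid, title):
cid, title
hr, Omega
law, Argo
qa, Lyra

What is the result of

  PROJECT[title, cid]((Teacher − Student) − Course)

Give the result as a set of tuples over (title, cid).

Taking the difference: {(bio, Omega), (fin, Nova), (hr, Argo), (mkt, Atlas), (p2, Argo)}
Taking the difference: {(bio, Omega), (fin, Nova), (hr, Argo), (mkt, Atlas), (p2, Argo)}
Keep only column(s) title, cid: {(Argo, hr), (Argo, p2), (Atlas, mkt), (Nova, fin), (Omega, bio)}

{(Argo, hr), (Argo, p2), (Atlas, mkt), (Nova, fin), (Omega, bio)}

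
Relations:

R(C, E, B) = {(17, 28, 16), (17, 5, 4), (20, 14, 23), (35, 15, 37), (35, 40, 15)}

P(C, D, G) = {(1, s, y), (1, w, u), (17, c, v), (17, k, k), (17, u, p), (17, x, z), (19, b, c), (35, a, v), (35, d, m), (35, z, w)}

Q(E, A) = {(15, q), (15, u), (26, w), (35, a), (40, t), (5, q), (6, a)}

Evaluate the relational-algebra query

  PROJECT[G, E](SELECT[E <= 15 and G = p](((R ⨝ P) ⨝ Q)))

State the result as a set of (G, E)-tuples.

R ⋈ P (natural join on C): {(17, 28, 16, c, v), (17, 28, 16, k, k), (17, 28, 16, u, p), (17, 28, 16, x, z), (17, 5, 4, c, v), (17, 5, 4, k, k), (17, 5, 4, u, p), (17, 5, 4, x, z), (35, 15, 37, a, v), (35, 15, 37, d, m), (35, 15, 37, z, w), (35, 40, 15, a, v), (35, 40, 15, d, m), (35, 40, 15, z, w)}
(R ⨝ P) ⋈ Q (natural join on E): {(17, 5, 4, c, v, q), (17, 5, 4, k, k, q), (17, 5, 4, u, p, q), (17, 5, 4, x, z, q), (35, 15, 37, a, v, q), (35, 15, 37, a, v, u), (35, 15, 37, d, m, q), (35, 15, 37, d, m, u), (35, 15, 37, z, w, q), (35, 15, 37, z, w, u), (35, 40, 15, a, v, t), (35, 40, 15, d, m, t), (35, 40, 15, z, w, t)}
Filtering on E <= 15 and G = p leaves {(17, 5, 4, u, p, q)}.
Projecting to G, E: {(p, 5)}

{(p, 5)}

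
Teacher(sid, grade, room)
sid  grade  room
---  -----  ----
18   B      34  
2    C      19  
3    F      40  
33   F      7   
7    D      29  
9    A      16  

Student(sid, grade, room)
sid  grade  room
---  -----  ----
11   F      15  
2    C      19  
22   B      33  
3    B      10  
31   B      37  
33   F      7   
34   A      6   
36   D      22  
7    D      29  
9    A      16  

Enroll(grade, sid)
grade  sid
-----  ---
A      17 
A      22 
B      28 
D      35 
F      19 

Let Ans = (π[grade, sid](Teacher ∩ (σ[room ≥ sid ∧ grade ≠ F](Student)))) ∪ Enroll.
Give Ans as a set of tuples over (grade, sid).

{(A, 17), (A, 22), (A, 9), (B, 28), (C, 2), (D, 35), (D, 7), (F, 19)}

Filtering on room ≥ sid ∧ grade ≠ F leaves {(2, C, 19), (22, B, 33), (3, B, 10), (31, B, 37), (7, D, 29), (9, A, 16)}.
Intersection: {(18, B, 34), (2, C, 19), (3, F, 40), (33, F, 7), (7, D, 29), (9, A, 16)} with {(2, C, 19), (22, B, 33), (3, B, 10), (31, B, 37), (7, D, 29), (9, A, 16)} → {(2, C, 19), (7, D, 29), (9, A, 16)}
π[grade, sid]: project onto (grade, sid) → {(A, 9), (C, 2), (D, 7)}
Union: {(A, 9), (C, 2), (D, 7)} with {(A, 17), (A, 22), (B, 28), (D, 35), (F, 19)} → {(A, 17), (A, 22), (A, 9), (B, 28), (C, 2), (D, 35), (D, 7), (F, 19)}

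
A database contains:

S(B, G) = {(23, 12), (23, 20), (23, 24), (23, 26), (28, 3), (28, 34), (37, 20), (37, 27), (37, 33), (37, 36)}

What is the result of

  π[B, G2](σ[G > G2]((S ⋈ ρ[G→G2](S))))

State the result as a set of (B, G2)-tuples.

{(23, 12), (23, 20), (23, 24), (28, 3), (37, 20), (37, 27), (37, 33)}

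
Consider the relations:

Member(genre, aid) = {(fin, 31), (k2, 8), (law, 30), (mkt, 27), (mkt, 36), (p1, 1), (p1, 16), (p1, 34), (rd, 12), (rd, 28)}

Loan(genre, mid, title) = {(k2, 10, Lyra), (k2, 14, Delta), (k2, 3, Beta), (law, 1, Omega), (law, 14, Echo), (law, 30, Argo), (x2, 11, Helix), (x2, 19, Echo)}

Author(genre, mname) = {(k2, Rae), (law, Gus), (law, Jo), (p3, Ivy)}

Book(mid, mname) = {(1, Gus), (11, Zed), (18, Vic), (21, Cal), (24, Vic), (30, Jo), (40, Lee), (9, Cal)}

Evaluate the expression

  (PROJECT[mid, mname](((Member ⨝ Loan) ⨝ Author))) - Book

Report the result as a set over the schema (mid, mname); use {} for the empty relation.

{(1, Jo), (10, Rae), (14, Gus), (14, Jo), (14, Rae), (3, Rae), (30, Gus)}

Member ⋈ Loan (natural join on genre): {(k2, 8, 10, Lyra), (k2, 8, 14, Delta), (k2, 8, 3, Beta), (law, 30, 1, Omega), (law, 30, 14, Echo), (law, 30, 30, Argo)}
(Member ⨝ Loan) ⋈ Author (natural join on genre): {(k2, 8, 10, Lyra, Rae), (k2, 8, 14, Delta, Rae), (k2, 8, 3, Beta, Rae), (law, 30, 1, Omega, Gus), (law, 30, 1, Omega, Jo), (law, 30, 14, Echo, Gus), (law, 30, 14, Echo, Jo), (law, 30, 30, Argo, Gus), (law, 30, 30, Argo, Jo)}
π[mid, mname]: project onto (mid, mname) → {(1, Gus), (1, Jo), (10, Rae), (14, Gus), (14, Jo), (14, Rae), (3, Rae), (30, Gus), (30, Jo)}
Difference: {(1, Gus), (1, Jo), (10, Rae), (14, Gus), (14, Jo), (14, Rae), (3, Rae), (30, Gus), (30, Jo)} with {(1, Gus), (11, Zed), (18, Vic), (21, Cal), (24, Vic), (30, Jo), (40, Lee), (9, Cal)} → {(1, Jo), (10, Rae), (14, Gus), (14, Jo), (14, Rae), (3, Rae), (30, Gus)}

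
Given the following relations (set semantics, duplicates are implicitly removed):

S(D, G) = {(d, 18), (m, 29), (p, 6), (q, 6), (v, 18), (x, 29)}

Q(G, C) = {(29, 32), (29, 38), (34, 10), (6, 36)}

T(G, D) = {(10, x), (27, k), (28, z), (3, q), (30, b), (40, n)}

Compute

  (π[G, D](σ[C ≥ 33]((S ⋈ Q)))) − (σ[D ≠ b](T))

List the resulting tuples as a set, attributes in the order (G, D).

{(29, m), (29, x), (6, p), (6, q)}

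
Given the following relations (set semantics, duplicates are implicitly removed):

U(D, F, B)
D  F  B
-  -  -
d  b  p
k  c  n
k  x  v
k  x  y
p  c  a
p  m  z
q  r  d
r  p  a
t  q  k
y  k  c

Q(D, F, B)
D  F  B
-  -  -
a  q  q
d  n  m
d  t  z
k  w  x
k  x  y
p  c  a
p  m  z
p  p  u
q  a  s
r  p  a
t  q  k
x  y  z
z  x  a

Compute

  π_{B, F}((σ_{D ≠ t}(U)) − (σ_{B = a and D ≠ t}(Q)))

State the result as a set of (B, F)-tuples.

σ[D ≠ t]: keep tuples satisfying D ≠ t → {(d, b, p), (k, c, n), (k, x, v), (k, x, y), (p, c, a), (p, m, z), (q, r, d), (r, p, a), (y, k, c)}
σ[B = a and D ≠ t]: keep tuples satisfying B = a and D ≠ t → {(p, c, a), (r, p, a), (z, x, a)}
Set difference of the two operands is {(d, b, p), (k, c, n), (k, x, v), (k, x, y), (p, m, z), (q, r, d), (y, k, c)}.
Projecting to B, F: {(c, k), (d, r), (n, c), (p, b), (v, x), (y, x), (z, m)}

{(c, k), (d, r), (n, c), (p, b), (v, x), (y, x), (z, m)}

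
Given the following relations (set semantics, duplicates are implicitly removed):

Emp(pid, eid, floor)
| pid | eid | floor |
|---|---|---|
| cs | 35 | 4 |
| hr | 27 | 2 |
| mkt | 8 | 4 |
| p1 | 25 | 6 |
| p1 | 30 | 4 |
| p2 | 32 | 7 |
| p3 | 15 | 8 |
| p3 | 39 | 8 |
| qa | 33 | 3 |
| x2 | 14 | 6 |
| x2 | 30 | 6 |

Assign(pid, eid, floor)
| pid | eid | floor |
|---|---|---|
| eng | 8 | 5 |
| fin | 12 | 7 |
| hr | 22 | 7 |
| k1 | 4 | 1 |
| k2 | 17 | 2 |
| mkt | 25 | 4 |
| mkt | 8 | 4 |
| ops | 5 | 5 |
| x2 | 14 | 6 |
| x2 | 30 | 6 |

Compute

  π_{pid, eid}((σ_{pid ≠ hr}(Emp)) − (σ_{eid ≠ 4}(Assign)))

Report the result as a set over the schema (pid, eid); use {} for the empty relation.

σ[pid ≠ hr]: keep tuples satisfying pid ≠ hr → {(cs, 35, 4), (mkt, 8, 4), (p1, 25, 6), (p1, 30, 4), (p2, 32, 7), (p3, 15, 8), (p3, 39, 8), (qa, 33, 3), (x2, 14, 6), (x2, 30, 6)}
σ[eid ≠ 4]: keep tuples satisfying eid ≠ 4 → {(eng, 8, 5), (fin, 12, 7), (hr, 22, 7), (k2, 17, 2), (mkt, 25, 4), (mkt, 8, 4), (ops, 5, 5), (x2, 14, 6), (x2, 30, 6)}
Taking the difference: {(cs, 35, 4), (p1, 25, 6), (p1, 30, 4), (p2, 32, 7), (p3, 15, 8), (p3, 39, 8), (qa, 33, 3)}
Projecting to pid, eid: {(cs, 35), (p1, 25), (p1, 30), (p2, 32), (p3, 15), (p3, 39), (qa, 33)}

{(cs, 35), (p1, 25), (p1, 30), (p2, 32), (p3, 15), (p3, 39), (qa, 33)}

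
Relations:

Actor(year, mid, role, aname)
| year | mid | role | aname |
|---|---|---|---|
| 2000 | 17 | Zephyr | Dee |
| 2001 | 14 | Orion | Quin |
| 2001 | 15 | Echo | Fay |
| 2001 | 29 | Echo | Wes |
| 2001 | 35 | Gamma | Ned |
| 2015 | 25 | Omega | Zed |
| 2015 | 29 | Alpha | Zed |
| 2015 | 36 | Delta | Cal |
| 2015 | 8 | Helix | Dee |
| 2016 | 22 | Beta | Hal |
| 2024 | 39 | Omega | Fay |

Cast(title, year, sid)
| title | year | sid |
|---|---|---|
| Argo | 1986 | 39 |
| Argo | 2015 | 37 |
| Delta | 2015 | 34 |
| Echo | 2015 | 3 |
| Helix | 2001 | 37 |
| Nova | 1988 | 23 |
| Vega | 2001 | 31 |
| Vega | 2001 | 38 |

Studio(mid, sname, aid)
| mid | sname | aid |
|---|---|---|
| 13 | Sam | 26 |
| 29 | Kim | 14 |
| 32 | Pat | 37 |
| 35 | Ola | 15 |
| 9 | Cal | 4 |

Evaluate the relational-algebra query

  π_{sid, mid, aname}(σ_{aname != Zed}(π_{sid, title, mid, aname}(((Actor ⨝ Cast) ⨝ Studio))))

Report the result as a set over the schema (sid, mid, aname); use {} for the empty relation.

Joining Actor and Cast on year yields {(2001, 14, Orion, Quin, Helix, 37), (2001, 14, Orion, Quin, Vega, 31), (2001, 14, Orion, Quin, Vega, 38), (2001, 15, Echo, Fay, Helix, 37), (2001, 15, Echo, Fay, Vega, 31), (2001, 15, Echo, Fay, Vega, 38), (2001, 29, Echo, Wes, Helix, 37), (2001, 29, Echo, Wes, Vega, 31), (2001, 29, Echo, Wes, Vega, 38), (2001, 35, Gamma, Ned, Helix, 37), (2001, 35, Gamma, Ned, Vega, 31), (2001, 35, Gamma, Ned, Vega, 38), (2015, 25, Omega, Zed, Argo, 37), (2015, 25, Omega, Zed, Delta, 34), (2015, 25, Omega, Zed, Echo, 3), (2015, 29, Alpha, Zed, Argo, 37), (2015, 29, Alpha, Zed, Delta, 34), (2015, 29, Alpha, Zed, Echo, 3), (2015, 36, Delta, Cal, Argo, 37), (2015, 36, Delta, Cal, Delta, 34), (2015, 36, Delta, Cal, Echo, 3), (2015, 8, Helix, Dee, Argo, 37), (2015, 8, Helix, Dee, Delta, 34), (2015, 8, Helix, Dee, Echo, 3)}.
Joining (Actor ⨝ Cast) and Studio on mid yields {(2001, 29, Echo, Wes, Helix, 37, Kim, 14), (2001, 29, Echo, Wes, Vega, 31, Kim, 14), (2001, 29, Echo, Wes, Vega, 38, Kim, 14), (2001, 35, Gamma, Ned, Helix, 37, Ola, 15), (2001, 35, Gamma, Ned, Vega, 31, Ola, 15), (2001, 35, Gamma, Ned, Vega, 38, Ola, 15), (2015, 29, Alpha, Zed, Argo, 37, Kim, 14), (2015, 29, Alpha, Zed, Delta, 34, Kim, 14), (2015, 29, Alpha, Zed, Echo, 3, Kim, 14)}.
π_{sid, title, mid, aname} gives {(3, Echo, 29, Zed), (31, Vega, 29, Wes), (31, Vega, 35, Ned), (34, Delta, 29, Zed), (37, Argo, 29, Zed), (37, Helix, 29, Wes), (37, Helix, 35, Ned), (38, Vega, 29, Wes), (38, Vega, 35, Ned)}.
σ[aname != Zed]: keep tuples satisfying aname != Zed → {(31, Vega, 29, Wes), (31, Vega, 35, Ned), (37, Helix, 29, Wes), (37, Helix, 35, Ned), (38, Vega, 29, Wes), (38, Vega, 35, Ned)}
π_{sid, mid, aname} gives {(31, 29, Wes), (31, 35, Ned), (37, 29, Wes), (37, 35, Ned), (38, 29, Wes), (38, 35, Ned)}.

{(31, 29, Wes), (31, 35, Ned), (37, 29, Wes), (37, 35, Ned), (38, 29, Wes), (38, 35, Ned)}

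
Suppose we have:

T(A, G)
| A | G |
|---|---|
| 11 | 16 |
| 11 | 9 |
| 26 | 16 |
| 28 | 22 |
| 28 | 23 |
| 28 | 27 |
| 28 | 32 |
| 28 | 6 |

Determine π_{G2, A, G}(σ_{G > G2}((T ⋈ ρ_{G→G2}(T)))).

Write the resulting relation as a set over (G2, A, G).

ρ[G→G2]: schema becomes (A, G2); tuples unchanged.
T ⋈ ρ_{G→G2}(T) (natural join on A): {(11, 16, 16), (11, 16, 9), (11, 9, 16), (11, 9, 9), (26, 16, 16), (28, 22, 22), (28, 22, 23), (28, 22, 27), (28, 22, 32), (28, 22, 6), (28, 23, 22), (28, 23, 23), (28, 23, 27), (28, 23, 32), (28, 23, 6), (28, 27, 22), (28, 27, 23), (28, 27, 27), (28, 27, 32), (28, 27, 6), (28, 32, 22), (28, 32, 23), (28, 32, 27), (28, 32, 32), (28, 32, 6), (28, 6, 22), (28, 6, 23), (28, 6, 27), (28, 6, 32), (28, 6, 6)}
Apply σ_{G > G2}; surviving tuples: {(11, 16, 9), (28, 22, 6), (28, 23, 22), (28, 23, 6), (28, 27, 22), (28, 27, 23), (28, 27, 6), (28, 32, 22), (28, 32, 23), (28, 32, 27), (28, 32, 6)}
π[G2, A, G]: project onto (G2, A, G) → {(22, 28, 23), (22, 28, 27), (22, 28, 32), (23, 28, 27), (23, 28, 32), (27, 28, 32), (6, 28, 22), (6, 28, 23), (6, 28, 27), (6, 28, 32), (9, 11, 16)}

{(22, 28, 23), (22, 28, 27), (22, 28, 32), (23, 28, 27), (23, 28, 32), (27, 28, 32), (6, 28, 22), (6, 28, 23), (6, 28, 27), (6, 28, 32), (9, 11, 16)}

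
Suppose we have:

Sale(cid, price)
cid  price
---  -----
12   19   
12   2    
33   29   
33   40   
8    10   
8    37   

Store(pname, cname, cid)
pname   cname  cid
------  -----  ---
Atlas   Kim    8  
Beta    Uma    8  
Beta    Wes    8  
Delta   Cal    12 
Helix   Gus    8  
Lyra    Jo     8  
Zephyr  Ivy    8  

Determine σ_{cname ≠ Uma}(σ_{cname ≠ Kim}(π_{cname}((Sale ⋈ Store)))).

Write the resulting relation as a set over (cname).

{Cal, Gus, Ivy, Jo, Wes}

Sale ⋈ Store (natural join on cid): {(12, 19, Delta, Cal), (12, 2, Delta, Cal), (8, 10, Atlas, Kim), (8, 10, Beta, Uma), (8, 10, Beta, Wes), (8, 10, Helix, Gus), (8, 10, Lyra, Jo), (8, 10, Zephyr, Ivy), (8, 37, Atlas, Kim), (8, 37, Beta, Uma), (8, 37, Beta, Wes), (8, 37, Helix, Gus), (8, 37, Lyra, Jo), (8, 37, Zephyr, Ivy)}
Keep only column(s) cname (7 duplicate(s) eliminated): {Cal, Gus, Ivy, Jo, Kim, Uma, Wes}
Filtering on cname ≠ Kim leaves {Cal, Gus, Ivy, Jo, Uma, Wes}.
Filtering on cname ≠ Uma leaves {Cal, Gus, Ivy, Jo, Wes}.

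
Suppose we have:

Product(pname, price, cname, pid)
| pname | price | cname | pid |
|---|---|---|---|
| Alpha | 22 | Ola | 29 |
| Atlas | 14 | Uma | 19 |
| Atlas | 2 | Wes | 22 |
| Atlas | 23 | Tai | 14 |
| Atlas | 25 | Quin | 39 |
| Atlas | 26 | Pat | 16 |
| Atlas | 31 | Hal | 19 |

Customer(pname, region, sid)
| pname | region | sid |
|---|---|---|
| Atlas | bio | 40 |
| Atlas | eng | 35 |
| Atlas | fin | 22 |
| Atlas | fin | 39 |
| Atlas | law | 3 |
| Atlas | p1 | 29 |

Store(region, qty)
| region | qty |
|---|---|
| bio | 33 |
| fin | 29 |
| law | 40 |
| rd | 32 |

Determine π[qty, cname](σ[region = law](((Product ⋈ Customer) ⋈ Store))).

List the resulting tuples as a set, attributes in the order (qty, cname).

Natural join on pname: {(Atlas, 14, Uma, 19, bio, 40), (Atlas, 14, Uma, 19, eng, 35), (Atlas, 14, Uma, 19, fin, 22), (Atlas, 14, Uma, 19, fin, 39), (Atlas, 14, Uma, 19, law, 3), (Atlas, 14, Uma, 19, p1, 29), (Atlas, 2, Wes, 22, bio, 40), (Atlas, 2, Wes, 22, eng, 35), (Atlas, 2, Wes, 22, fin, 22), (Atlas, 2, Wes, 22, fin, 39), (Atlas, 2, Wes, 22, law, 3), (Atlas, 2, Wes, 22, p1, 29), (Atlas, 23, Tai, 14, bio, 40), (Atlas, 23, Tai, 14, eng, 35), (Atlas, 23, Tai, 14, fin, 22), (Atlas, 23, Tai, 14, fin, 39), (Atlas, 23, Tai, 14, law, 3), (Atlas, 23, Tai, 14, p1, 29), (Atlas, 25, Quin, 39, bio, 40), (Atlas, 25, Quin, 39, eng, 35), (Atlas, 25, Quin, 39, fin, 22), (Atlas, 25, Quin, 39, fin, 39), (Atlas, 25, Quin, 39, law, 3), (Atlas, 25, Quin, 39, p1, 29), (Atlas, 26, Pat, 16, bio, 40), (Atlas, 26, Pat, 16, eng, 35), (Atlas, 26, Pat, 16, fin, 22), (Atlas, 26, Pat, 16, fin, 39), (Atlas, 26, Pat, 16, law, 3), (Atlas, 26, Pat, 16, p1, 29), (Atlas, 31, Hal, 19, bio, 40), (Atlas, 31, Hal, 19, eng, 35), (Atlas, 31, Hal, 19, fin, 22), (Atlas, 31, Hal, 19, fin, 39), (Atlas, 31, Hal, 19, law, 3), (Atlas, 31, Hal, 19, p1, 29)}
Natural join on region: {(Atlas, 14, Uma, 19, bio, 40, 33), (Atlas, 14, Uma, 19, fin, 22, 29), (Atlas, 14, Uma, 19, fin, 39, 29), (Atlas, 14, Uma, 19, law, 3, 40), (Atlas, 2, Wes, 22, bio, 40, 33), (Atlas, 2, Wes, 22, fin, 22, 29), (Atlas, 2, Wes, 22, fin, 39, 29), (Atlas, 2, Wes, 22, law, 3, 40), (Atlas, 23, Tai, 14, bio, 40, 33), (Atlas, 23, Tai, 14, fin, 22, 29), (Atlas, 23, Tai, 14, fin, 39, 29), (Atlas, 23, Tai, 14, law, 3, 40), (Atlas, 25, Quin, 39, bio, 40, 33), (Atlas, 25, Quin, 39, fin, 22, 29), (Atlas, 25, Quin, 39, fin, 39, 29), (Atlas, 25, Quin, 39, law, 3, 40), (Atlas, 26, Pat, 16, bio, 40, 33), (Atlas, 26, Pat, 16, fin, 22, 29), (Atlas, 26, Pat, 16, fin, 39, 29), (Atlas, 26, Pat, 16, law, 3, 40), (Atlas, 31, Hal, 19, bio, 40, 33), (Atlas, 31, Hal, 19, fin, 22, 29), (Atlas, 31, Hal, 19, fin, 39, 29), (Atlas, 31, Hal, 19, law, 3, 40)}
σ[region = law]: keep tuples satisfying region = law → {(Atlas, 14, Uma, 19, law, 3, 40), (Atlas, 2, Wes, 22, law, 3, 40), (Atlas, 23, Tai, 14, law, 3, 40), (Atlas, 25, Quin, 39, law, 3, 40), (Atlas, 26, Pat, 16, law, 3, 40), (Atlas, 31, Hal, 19, law, 3, 40)}
π_{qty, cname} gives {(40, Hal), (40, Pat), (40, Quin), (40, Tai), (40, Uma), (40, Wes)}.

{(40, Hal), (40, Pat), (40, Quin), (40, Tai), (40, Uma), (40, Wes)}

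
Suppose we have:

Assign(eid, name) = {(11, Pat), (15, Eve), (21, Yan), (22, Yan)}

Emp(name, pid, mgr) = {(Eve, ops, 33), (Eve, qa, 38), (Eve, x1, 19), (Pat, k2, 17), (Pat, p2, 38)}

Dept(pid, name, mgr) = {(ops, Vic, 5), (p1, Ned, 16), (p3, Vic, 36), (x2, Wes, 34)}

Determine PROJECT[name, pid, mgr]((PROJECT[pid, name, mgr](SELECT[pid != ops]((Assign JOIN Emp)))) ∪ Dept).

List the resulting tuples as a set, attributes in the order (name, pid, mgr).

{(Eve, qa, 38), (Eve, x1, 19), (Ned, p1, 16), (Pat, k2, 17), (Pat, p2, 38), (Vic, ops, 5), (Vic, p3, 36), (Wes, x2, 34)}

Joining Assign and Emp on name yields {(11, Pat, k2, 17), (11, Pat, p2, 38), (15, Eve, ops, 33), (15, Eve, qa, 38), (15, Eve, x1, 19)}.
Filtering on pid != ops leaves {(11, Pat, k2, 17), (11, Pat, p2, 38), (15, Eve, qa, 38), (15, Eve, x1, 19)}.
Projecting to pid, name, mgr: {(k2, Pat, 17), (p2, Pat, 38), (qa, Eve, 38), (x1, Eve, 19)}
Union: {(k2, Pat, 17), (p2, Pat, 38), (qa, Eve, 38), (x1, Eve, 19)} with {(ops, Vic, 5), (p1, Ned, 16), (p3, Vic, 36), (x2, Wes, 34)} → {(k2, Pat, 17), (ops, Vic, 5), (p1, Ned, 16), (p2, Pat, 38), (p3, Vic, 36), (qa, Eve, 38), (x1, Eve, 19), (x2, Wes, 34)}
Projecting to name, pid, mgr: {(Eve, qa, 38), (Eve, x1, 19), (Ned, p1, 16), (Pat, k2, 17), (Pat, p2, 38), (Vic, ops, 5), (Vic, p3, 36), (Wes, x2, 34)}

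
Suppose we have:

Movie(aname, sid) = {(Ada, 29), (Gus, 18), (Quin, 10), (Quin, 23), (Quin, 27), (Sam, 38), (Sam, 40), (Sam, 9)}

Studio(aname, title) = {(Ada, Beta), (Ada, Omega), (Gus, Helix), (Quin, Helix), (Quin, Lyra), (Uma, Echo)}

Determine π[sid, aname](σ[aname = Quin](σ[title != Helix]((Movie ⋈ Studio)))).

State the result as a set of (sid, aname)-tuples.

Joining Movie and Studio on aname yields {(Ada, 29, Beta), (Ada, 29, Omega), (Gus, 18, Helix), (Quin, 10, Helix), (Quin, 10, Lyra), (Quin, 23, Helix), (Quin, 23, Lyra), (Quin, 27, Helix), (Quin, 27, Lyra)}.
σ[title != Helix]: keep tuples satisfying title != Helix → {(Ada, 29, Beta), (Ada, 29, Omega), (Quin, 10, Lyra), (Quin, 23, Lyra), (Quin, 27, Lyra)}
σ[aname = Quin]: keep tuples satisfying aname = Quin → {(Quin, 10, Lyra), (Quin, 23, Lyra), (Quin, 27, Lyra)}
Projecting to sid, aname: {(10, Quin), (23, Quin), (27, Quin)}

{(10, Quin), (23, Quin), (27, Quin)}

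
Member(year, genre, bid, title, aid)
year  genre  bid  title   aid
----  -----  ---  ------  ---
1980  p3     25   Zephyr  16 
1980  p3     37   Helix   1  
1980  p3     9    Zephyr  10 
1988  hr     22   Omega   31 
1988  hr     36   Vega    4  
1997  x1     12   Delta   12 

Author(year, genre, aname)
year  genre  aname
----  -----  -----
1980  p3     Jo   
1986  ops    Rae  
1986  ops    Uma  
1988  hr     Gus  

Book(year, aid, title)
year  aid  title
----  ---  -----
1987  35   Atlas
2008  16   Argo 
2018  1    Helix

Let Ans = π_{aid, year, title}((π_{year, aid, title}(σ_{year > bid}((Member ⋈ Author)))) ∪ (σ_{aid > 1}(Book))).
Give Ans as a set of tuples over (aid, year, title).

{(1, 1980, Helix), (10, 1980, Zephyr), (16, 1980, Zephyr), (16, 2008, Argo), (31, 1988, Omega), (35, 1987, Atlas), (4, 1988, Vega)}

Joining Member and Author on year, genre yields {(1980, p3, 25, Zephyr, 16, Jo), (1980, p3, 37, Helix, 1, Jo), (1980, p3, 9, Zephyr, 10, Jo), (1988, hr, 22, Omega, 31, Gus), (1988, hr, 36, Vega, 4, Gus)}.
σ[year > bid]: keep tuples satisfying year > bid → {(1980, p3, 25, Zephyr, 16, Jo), (1980, p3, 37, Helix, 1, Jo), (1980, p3, 9, Zephyr, 10, Jo), (1988, hr, 22, Omega, 31, Gus), (1988, hr, 36, Vega, 4, Gus)}
Projecting to year, aid, title: {(1980, 1, Helix), (1980, 10, Zephyr), (1980, 16, Zephyr), (1988, 31, Omega), (1988, 4, Vega)}
σ[aid > 1]: keep tuples satisfying aid > 1 → {(1987, 35, Atlas), (2008, 16, Argo)}
Set union of the two operands is {(1980, 1, Helix), (1980, 10, Zephyr), (1980, 16, Zephyr), (1987, 35, Atlas), (1988, 31, Omega), (1988, 4, Vega), (2008, 16, Argo)}.
Projecting to aid, year, title: {(1, 1980, Helix), (10, 1980, Zephyr), (16, 1980, Zephyr), (16, 2008, Argo), (31, 1988, Omega), (35, 1987, Atlas), (4, 1988, Vega)}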